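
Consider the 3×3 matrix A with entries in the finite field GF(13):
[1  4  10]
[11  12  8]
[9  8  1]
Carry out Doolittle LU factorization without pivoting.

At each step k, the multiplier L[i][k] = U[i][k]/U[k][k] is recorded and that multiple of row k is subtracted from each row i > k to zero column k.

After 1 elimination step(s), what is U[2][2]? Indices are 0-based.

U[2][2] = 2

Step 1: pivot at (0,0) is 1.
  row1 ← row1 − (11)·row0  ⇒  L[1][0]=11, U row1=(0, 7, 2)
  row2 ← row2 − (9)·row0  ⇒  L[2][0]=9, U row2=(0, 11, 2)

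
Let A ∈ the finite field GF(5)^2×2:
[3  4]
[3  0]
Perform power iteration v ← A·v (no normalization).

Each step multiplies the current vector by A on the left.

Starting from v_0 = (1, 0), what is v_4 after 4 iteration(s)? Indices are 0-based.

v_4 = (4, 2)

v_0 = (1, 0).
v_1 = A·v_0 = (3, 3).
v_2 = A·v_1 = (1, 4).
v_3 = A·v_2 = (4, 3).
v_4 = A·v_3 = (4, 2).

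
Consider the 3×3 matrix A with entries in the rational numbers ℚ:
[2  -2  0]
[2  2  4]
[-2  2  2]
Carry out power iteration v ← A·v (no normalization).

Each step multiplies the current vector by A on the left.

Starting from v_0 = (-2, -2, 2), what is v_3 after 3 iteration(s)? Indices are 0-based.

v_0 = (-2, -2, 2).
v_1 = A·v_0 = (0, 0, 4).
v_2 = A·v_1 = (0, 16, 8).
v_3 = A·v_2 = (-32, 64, 48).

v_3 = (-32, 64, 48)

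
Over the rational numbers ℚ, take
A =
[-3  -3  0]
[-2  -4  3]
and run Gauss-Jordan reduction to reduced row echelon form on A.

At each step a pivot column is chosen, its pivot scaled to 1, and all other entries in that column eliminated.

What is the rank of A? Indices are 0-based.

rank = 2

pivot(0,0)=-3: scale R0 → (1, 1, 0)
  clear (1,0): R1 −= (-2)R0 → (0, -2, 3)
pivot(1,1)=-2: scale R1 → (0, 1, -3/2)
  clear (0,1): R0 −= (1)R1 → (1, 0, 3/2)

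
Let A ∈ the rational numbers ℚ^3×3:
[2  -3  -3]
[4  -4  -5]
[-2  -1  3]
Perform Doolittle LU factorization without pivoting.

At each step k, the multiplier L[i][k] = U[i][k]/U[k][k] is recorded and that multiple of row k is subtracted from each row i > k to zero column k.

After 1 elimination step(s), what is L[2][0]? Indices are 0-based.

[col 0] pivot 2
  R1 -= 2*R0 → (0, 2, 1)  (L[1][0] := 2)
  R2 -= -1*R0 → (0, -4, 0)  (L[2][0] := -1)

L[2][0] = -1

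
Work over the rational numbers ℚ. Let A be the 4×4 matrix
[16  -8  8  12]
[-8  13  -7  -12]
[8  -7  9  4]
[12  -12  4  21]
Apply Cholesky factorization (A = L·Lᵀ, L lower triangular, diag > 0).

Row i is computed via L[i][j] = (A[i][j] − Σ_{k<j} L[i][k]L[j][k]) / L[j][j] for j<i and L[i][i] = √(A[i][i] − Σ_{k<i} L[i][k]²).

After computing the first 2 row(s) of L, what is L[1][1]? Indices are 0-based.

Step 1: L[0][0] = √(16) = 4.
  L[1][0] = (-8) / L[0][0] = -2.
Step 2: L[1][1] = √(9) = 3.

L[1][1] = 3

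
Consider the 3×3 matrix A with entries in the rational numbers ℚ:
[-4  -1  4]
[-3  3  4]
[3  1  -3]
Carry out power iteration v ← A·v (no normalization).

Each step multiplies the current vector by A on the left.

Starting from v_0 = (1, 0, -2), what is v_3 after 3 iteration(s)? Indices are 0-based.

v_3 = (-715, -464, 546)

v_0 = (1, 0, -2).
v_1 = A·v_0 = (-12, -11, 9).
v_2 = A·v_1 = (95, 39, -74).
v_3 = A·v_2 = (-715, -464, 546).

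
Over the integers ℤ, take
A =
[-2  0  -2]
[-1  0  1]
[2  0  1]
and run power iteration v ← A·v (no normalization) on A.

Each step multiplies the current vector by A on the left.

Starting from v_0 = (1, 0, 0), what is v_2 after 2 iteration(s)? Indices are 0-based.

v_0 = (1, 0, 0).
v_1 = A·v_0 = (-2, -1, 2).
v_2 = A·v_1 = (0, 4, -2).

v_2 = (0, 4, -2)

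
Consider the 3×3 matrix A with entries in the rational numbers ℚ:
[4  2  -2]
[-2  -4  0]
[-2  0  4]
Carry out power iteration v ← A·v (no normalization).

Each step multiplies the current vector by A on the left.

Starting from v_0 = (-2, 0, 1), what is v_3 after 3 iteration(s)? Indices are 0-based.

v_0 = (-2, 0, 1).
v_1 = A·v_0 = (-10, 4, 8).
v_2 = A·v_1 = (-48, 4, 52).
v_3 = A·v_2 = (-288, 80, 304).

v_3 = (-288, 80, 304)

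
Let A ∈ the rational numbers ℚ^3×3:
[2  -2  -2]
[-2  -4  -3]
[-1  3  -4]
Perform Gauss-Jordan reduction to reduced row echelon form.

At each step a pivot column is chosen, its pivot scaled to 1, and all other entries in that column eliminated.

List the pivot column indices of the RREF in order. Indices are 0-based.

step 1: normalize row 0 (÷2) = (1, -1, -1)
  row 1: subtract -2×row0 = (0, -6, -5)
  row 2: subtract -1×row0 = (0, 2, -5)
step 2: normalize row 1 (÷-6) = (0, 1, 5/6)
  row 0: subtract -1×row1 = (1, 0, -1/6)
  row 2: subtract 2×row1 = (0, 0, -20/3)
step 3: normalize row 2 (÷-20/3) = (0, 0, 1)
  row 0: subtract -1/6×row2 = (1, 0, 0)
  row 1: subtract 5/6×row2 = (0, 1, 0)

pivot columns: 0, 1, 2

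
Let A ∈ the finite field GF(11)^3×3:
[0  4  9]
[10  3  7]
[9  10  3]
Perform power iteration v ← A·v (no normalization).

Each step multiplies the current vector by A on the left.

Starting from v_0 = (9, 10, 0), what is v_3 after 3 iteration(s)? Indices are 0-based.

v_0 = (9, 10, 0).
v_1 = A·v_0 = (7, 10, 5).
v_2 = A·v_1 = (8, 3, 2).
v_3 = A·v_2 = (8, 4, 9).

v_3 = (8, 4, 9)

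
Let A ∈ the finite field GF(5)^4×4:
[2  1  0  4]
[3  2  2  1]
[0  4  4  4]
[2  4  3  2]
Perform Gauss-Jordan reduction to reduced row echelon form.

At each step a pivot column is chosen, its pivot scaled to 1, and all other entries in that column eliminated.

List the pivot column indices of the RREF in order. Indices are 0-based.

pivot columns: 0, 1, 2

step 1: normalize row 0 (÷2) = (1, 3, 0, 2)
  row 1: subtract 3×row0 = (0, 3, 2, 0)
  row 3: subtract 2×row0 = (0, 3, 3, 3)
step 2: normalize row 1 (÷3) = (0, 1, 4, 0)
  row 0: subtract 3×row1 = (1, 0, 3, 2)
  row 2: subtract 4×row1 = (0, 0, 3, 4)
  row 3: subtract 3×row1 = (0, 0, 1, 3)
step 3: normalize row 2 (÷3) = (0, 0, 1, 3)
  row 0: subtract 3×row2 = (1, 0, 0, 3)
  row 1: subtract 4×row2 = (0, 1, 0, 3)
  row 3: subtract 1×row2 = (0, 0, 0, 0)
skip col 3 (zero from row 3)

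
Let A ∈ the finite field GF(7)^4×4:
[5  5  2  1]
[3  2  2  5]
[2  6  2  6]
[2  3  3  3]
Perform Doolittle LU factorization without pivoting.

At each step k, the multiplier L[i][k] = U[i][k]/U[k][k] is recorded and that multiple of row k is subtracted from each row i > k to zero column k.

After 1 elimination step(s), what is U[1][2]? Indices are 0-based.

U[1][2] = 5

Step 1: pivot at (0,0) is 5.
  row1 ← row1 − (2)·row0  ⇒  L[1][0]=2, U row1=(0, 6, 5, 3)
  row2 ← row2 − (6)·row0  ⇒  L[2][0]=6, U row2=(0, 4, 4, 0)
  row3 ← row3 − (6)·row0  ⇒  L[3][0]=6, U row3=(0, 1, 5, 4)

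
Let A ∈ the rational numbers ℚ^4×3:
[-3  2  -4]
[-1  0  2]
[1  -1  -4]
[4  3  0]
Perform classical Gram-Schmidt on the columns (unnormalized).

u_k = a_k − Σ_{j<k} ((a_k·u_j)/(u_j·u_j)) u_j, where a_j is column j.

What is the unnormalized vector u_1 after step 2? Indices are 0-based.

u_1 = (23/9, 5/27, -32/27, 61/27)

Step 1: u_0 = a_0 = (-3, -1, 1, 4).
Step 2: u_1 = a_1 − (5/27)·u_0 = (23/9, 5/27, -32/27, 61/27).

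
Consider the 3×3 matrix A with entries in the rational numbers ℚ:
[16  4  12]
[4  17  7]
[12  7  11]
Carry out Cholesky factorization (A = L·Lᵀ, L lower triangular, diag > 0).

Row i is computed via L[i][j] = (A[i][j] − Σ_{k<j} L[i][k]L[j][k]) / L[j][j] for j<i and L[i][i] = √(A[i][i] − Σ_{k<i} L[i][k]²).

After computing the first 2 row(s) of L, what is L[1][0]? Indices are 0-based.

L[1][0] = 1

Step 1: L[0][0] = √(16) = 4.
  L[1][0] = (4) / L[0][0] = 1.
Step 2: L[1][1] = √(16) = 4.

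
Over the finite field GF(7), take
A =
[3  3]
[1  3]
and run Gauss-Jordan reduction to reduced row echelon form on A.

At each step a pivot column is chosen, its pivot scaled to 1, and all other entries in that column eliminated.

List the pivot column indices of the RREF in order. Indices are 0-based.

step 1: normalize row 0 (÷3) = (1, 1)
  row 1: subtract 1×row0 = (0, 2)
step 2: normalize row 1 (÷2) = (0, 1)
  row 0: subtract 1×row1 = (1, 0)

pivot columns: 0, 1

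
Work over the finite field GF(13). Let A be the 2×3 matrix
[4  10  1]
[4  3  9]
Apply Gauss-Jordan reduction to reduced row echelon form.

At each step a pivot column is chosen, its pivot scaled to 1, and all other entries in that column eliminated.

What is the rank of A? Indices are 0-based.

step 1: normalize row 0 (÷4) = (1, 9, 10)
  row 1: subtract 4×row0 = (0, 6, 8)
step 2: normalize row 1 (÷6) = (0, 1, 10)
  row 0: subtract 9×row1 = (1, 0, 11)

rank = 2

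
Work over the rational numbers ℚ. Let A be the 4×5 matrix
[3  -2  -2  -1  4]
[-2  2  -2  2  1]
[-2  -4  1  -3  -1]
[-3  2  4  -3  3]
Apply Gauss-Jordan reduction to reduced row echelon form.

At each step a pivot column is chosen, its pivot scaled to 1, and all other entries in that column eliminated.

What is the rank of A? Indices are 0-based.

pivot(0,0)=3: scale R0 → (1, -2/3, -2/3, -1/3, 4/3)
  clear (1,0): R1 −= (-2)R0 → (0, 2/3, -10/3, 4/3, 11/3)
  clear (2,0): R2 −= (-2)R0 → (0, -16/3, -1/3, -11/3, 5/3)
  clear (3,0): R3 −= (-3)R0 → (0, 0, 2, -4, 7)
pivot(1,1)=2/3: scale R1 → (0, 1, -5, 2, 11/2)
  clear (0,1): R0 −= (-2/3)R1 → (1, 0, -4, 1, 5)
  clear (2,1): R2 −= (-16/3)R1 → (0, 0, -27, 7, 31)
pivot(2,2)=-27: scale R2 → (0, 0, 1, -7/27, -31/27)
  clear (0,2): R0 −= (-4)R2 → (1, 0, 0, -1/27, 11/27)
  clear (1,2): R1 −= (-5)R2 → (0, 1, 0, 19/27, -13/54)
  clear (3,2): R3 −= (2)R2 → (0, 0, 0, -94/27, 251/27)
pivot(3,3)=-94/27: scale R3 → (0, 0, 0, 1, -251/94)
  clear (0,3): R0 −= (-1/27)R3 → (1, 0, 0, 0, 29/94)
  clear (1,3): R1 −= (19/27)R3 → (0, 1, 0, 0, 77/47)
  clear (2,3): R2 −= (-7/27)R3 → (0, 0, 1, 0, -173/94)

rank = 4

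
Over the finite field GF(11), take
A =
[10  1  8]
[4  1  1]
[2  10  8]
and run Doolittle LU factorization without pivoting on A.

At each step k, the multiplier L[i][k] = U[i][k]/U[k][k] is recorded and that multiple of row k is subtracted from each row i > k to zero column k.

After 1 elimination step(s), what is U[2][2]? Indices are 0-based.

k=0: U[0][0]=10
  eliminate (1,0): mult=7, new row 1: (0, 5, 0); set L[1][0]=7
  eliminate (2,0): mult=9, new row 2: (0, 1, 2); set L[2][0]=9

U[2][2] = 2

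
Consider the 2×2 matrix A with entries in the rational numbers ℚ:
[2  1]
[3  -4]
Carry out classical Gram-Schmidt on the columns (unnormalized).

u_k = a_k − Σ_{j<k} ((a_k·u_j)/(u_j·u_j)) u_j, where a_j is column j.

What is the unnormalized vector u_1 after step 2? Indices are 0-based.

Step 1: u_0 = a_0 = (2, 3).
Step 2: u_1 = a_1 − (-10/13)·u_0 = (33/13, -22/13).

u_1 = (33/13, -22/13)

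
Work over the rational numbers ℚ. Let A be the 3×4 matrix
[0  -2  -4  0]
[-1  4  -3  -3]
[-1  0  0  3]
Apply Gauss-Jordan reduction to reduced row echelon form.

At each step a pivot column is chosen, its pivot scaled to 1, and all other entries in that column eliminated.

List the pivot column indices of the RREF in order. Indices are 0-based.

step 1: exchange rows 0,1
step 1: normalize row 0 (÷-1) = (1, -4, 3, 3)
  row 2: subtract -1×row0 = (0, -4, 3, 6)
step 2: normalize row 1 (÷-2) = (0, 1, 2, 0)
  row 0: subtract -4×row1 = (1, 0, 11, 3)
  row 2: subtract -4×row1 = (0, 0, 11, 6)
step 3: normalize row 2 (÷11) = (0, 0, 1, 6/11)
  row 0: subtract 11×row2 = (1, 0, 0, -3)
  row 1: subtract 2×row2 = (0, 1, 0, -12/11)

pivot columns: 0, 1, 2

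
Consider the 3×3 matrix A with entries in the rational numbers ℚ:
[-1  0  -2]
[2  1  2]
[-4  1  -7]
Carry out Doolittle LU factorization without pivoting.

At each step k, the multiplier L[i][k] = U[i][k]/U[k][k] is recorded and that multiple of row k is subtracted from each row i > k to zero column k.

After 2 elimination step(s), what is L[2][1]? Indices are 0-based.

L[2][1] = 1

Step 1: pivot at (0,0) is -1.
  row1 ← row1 − (-2)·row0  ⇒  L[1][0]=-2, U row1=(0, 1, -2)
  row2 ← row2 − (4)·row0  ⇒  L[2][0]=4, U row2=(0, 1, 1)
Step 2: pivot at (1,1) is 1.
  row2 ← row2 − (1)·row1  ⇒  L[2][1]=1, U row2=(0, 0, 3)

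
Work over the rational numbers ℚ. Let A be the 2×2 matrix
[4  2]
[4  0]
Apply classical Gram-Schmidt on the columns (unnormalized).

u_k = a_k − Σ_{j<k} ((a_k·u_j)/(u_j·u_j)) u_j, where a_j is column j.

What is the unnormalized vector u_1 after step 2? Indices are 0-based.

Step 1: u_0 = a_0 = (4, 4).
Step 2: u_1 = a_1 − (1/4)·u_0 = (1, -1).

u_1 = (1, -1)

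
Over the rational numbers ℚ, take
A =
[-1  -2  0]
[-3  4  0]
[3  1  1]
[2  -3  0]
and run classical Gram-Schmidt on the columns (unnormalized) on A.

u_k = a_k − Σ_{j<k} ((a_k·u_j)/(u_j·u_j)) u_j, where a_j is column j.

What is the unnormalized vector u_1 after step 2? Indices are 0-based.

u_1 = (-59/23, 53/23, 62/23, -43/23)

Step 1: u_0 = a_0 = (-1, -3, 3, 2).
Step 2: u_1 = a_1 − (-13/23)·u_0 = (-59/23, 53/23, 62/23, -43/23).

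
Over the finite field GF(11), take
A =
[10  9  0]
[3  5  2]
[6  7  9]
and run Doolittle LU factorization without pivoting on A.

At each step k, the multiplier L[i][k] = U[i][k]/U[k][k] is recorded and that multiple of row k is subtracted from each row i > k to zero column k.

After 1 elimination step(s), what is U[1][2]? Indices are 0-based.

k=0: U[0][0]=10
  eliminate (1,0): mult=8, new row 1: (0, 10, 2); set L[1][0]=8
  eliminate (2,0): mult=5, new row 2: (0, 6, 9); set L[2][0]=5

U[1][2] = 2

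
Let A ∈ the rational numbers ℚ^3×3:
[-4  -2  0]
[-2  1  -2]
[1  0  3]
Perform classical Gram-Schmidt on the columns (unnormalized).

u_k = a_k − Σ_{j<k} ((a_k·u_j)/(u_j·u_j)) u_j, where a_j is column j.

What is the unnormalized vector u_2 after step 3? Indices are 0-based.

Step 1: u_0 = a_0 = (-4, -2, 1).
Step 2: u_1 = a_1 − (2/7)·u_0 = (-6/7, 11/7, -2/7).
Step 3: u_2 = a_2 − (1/3)·u_0 − (-28/23)·u_1 = (20/69, 40/69, 160/69).

u_2 = (20/69, 40/69, 160/69)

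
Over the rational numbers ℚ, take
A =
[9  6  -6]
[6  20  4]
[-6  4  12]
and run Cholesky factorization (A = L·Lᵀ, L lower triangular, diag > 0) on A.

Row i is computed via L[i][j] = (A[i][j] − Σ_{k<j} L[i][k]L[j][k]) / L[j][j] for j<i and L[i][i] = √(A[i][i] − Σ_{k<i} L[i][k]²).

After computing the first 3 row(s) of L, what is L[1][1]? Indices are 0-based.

L[1][1] = 4

Step 1: L[0][0] = √(9) = 3.
  L[1][0] = (6) / L[0][0] = 2.
Step 2: L[1][1] = √(16) = 4.
  L[2][0] = (-6) / L[0][0] = -2.
  L[2][1] = (8) / L[1][1] = 2.
Step 3: L[2][2] = √(4) = 2.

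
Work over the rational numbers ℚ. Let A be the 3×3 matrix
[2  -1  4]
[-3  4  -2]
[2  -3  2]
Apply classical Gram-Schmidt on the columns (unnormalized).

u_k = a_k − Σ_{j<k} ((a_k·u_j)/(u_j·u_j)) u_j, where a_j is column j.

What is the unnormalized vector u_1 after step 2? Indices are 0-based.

Step 1: u_0 = a_0 = (2, -3, 2).
Step 2: u_1 = a_1 − (-20/17)·u_0 = (23/17, 8/17, -11/17).

u_1 = (23/17, 8/17, -11/17)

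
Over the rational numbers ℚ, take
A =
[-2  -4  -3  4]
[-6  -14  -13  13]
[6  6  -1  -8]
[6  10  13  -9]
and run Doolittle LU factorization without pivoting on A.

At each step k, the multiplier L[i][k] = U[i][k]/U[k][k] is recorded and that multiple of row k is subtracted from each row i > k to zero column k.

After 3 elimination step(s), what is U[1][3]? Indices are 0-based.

Step 1: pivot at (0,0) is -2.
  row1 ← row1 − (3)·row0  ⇒  L[1][0]=3, U row1=(0, -2, -4, 1)
  row2 ← row2 − (-3)·row0  ⇒  L[2][0]=-3, U row2=(0, -6, -10, 4)
  row3 ← row3 − (-3)·row0  ⇒  L[3][0]=-3, U row3=(0, -2, 4, 3)
Step 2: pivot at (1,1) is -2.
  row2 ← row2 − (3)·row1  ⇒  L[2][1]=3, U row2=(0, 0, 2, 1)
  row3 ← row3 − (1)·row1  ⇒  L[3][1]=1, U row3=(0, 0, 8, 2)
Step 3: pivot at (2,2) is 2.
  row3 ← row3 − (4)·row2  ⇒  L[3][2]=4, U row3=(0, 0, 0, -2)

U[1][3] = 1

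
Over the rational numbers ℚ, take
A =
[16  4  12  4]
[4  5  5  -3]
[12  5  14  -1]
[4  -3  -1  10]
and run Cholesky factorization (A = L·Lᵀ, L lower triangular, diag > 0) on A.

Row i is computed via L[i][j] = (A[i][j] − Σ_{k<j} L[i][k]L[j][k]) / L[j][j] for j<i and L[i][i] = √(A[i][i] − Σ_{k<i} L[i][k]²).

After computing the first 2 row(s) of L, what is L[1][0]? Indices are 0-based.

L[1][0] = 1

Step 1: L[0][0] = √(16) = 4.
  L[1][0] = (4) / L[0][0] = 1.
Step 2: L[1][1] = √(4) = 2.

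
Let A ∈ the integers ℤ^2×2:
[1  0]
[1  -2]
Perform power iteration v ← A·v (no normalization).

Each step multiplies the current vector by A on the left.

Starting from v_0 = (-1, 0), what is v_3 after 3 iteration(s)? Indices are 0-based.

v_3 = (-1, -3)

v_0 = (-1, 0).
v_1 = A·v_0 = (-1, -1).
v_2 = A·v_1 = (-1, 1).
v_3 = A·v_2 = (-1, -3).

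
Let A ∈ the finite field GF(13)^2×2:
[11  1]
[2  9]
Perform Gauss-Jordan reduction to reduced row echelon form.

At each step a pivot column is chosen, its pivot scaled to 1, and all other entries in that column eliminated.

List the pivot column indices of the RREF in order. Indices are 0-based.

pivot columns: 0, 1

[1] R0 /= 11  ⇒  (1, 6)
     R1 -= 2·R0  ⇒  (0, 10)
[2] R1 /= 10  ⇒  (0, 1)
     R0 -= 6·R1  ⇒  (1, 0)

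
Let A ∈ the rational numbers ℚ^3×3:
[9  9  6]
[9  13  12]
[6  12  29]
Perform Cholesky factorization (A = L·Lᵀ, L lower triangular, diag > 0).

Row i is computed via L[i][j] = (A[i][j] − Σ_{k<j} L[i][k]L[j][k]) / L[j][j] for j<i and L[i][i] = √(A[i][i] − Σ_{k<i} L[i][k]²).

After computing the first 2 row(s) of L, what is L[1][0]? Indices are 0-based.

L[1][0] = 3

Step 1: L[0][0] = √(9) = 3.
  L[1][0] = (9) / L[0][0] = 3.
Step 2: L[1][1] = √(4) = 2.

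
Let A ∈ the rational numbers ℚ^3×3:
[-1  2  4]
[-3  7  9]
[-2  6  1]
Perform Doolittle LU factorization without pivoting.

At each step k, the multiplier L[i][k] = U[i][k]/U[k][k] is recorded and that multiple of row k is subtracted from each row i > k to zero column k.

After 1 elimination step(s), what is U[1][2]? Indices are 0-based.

U[1][2] = -3

Step 1: pivot at (0,0) is -1.
  row1 ← row1 − (3)·row0  ⇒  L[1][0]=3, U row1=(0, 1, -3)
  row2 ← row2 − (2)·row0  ⇒  L[2][0]=2, U row2=(0, 2, -7)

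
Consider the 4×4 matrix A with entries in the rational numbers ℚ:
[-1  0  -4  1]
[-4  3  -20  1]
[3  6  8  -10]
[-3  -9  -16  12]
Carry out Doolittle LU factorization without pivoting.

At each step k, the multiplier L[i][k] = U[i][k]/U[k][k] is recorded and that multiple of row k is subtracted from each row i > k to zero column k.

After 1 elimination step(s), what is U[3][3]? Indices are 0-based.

U[3][3] = 9

k=0: U[0][0]=-1
  eliminate (1,0): mult=4, new row 1: (0, 3, -4, -3); set L[1][0]=4
  eliminate (2,0): mult=-3, new row 2: (0, 6, -4, -7); set L[2][0]=-3
  eliminate (3,0): mult=3, new row 3: (0, -9, -4, 9); set L[3][0]=3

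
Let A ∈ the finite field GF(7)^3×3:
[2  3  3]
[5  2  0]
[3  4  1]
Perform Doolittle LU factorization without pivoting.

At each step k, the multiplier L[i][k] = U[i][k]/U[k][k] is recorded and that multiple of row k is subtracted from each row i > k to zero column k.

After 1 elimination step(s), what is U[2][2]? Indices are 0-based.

k=0: U[0][0]=2
  eliminate (1,0): mult=6, new row 1: (0, 5, 3); set L[1][0]=6
  eliminate (2,0): mult=5, new row 2: (0, 3, 0); set L[2][0]=5

U[2][2] = 0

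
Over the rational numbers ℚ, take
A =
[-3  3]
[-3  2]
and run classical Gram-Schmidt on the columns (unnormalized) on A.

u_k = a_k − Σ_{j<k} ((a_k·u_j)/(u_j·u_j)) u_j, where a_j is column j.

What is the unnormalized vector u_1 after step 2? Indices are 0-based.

Step 1: u_0 = a_0 = (-3, -3).
Step 2: u_1 = a_1 − (-5/6)·u_0 = (1/2, -1/2).

u_1 = (1/2, -1/2)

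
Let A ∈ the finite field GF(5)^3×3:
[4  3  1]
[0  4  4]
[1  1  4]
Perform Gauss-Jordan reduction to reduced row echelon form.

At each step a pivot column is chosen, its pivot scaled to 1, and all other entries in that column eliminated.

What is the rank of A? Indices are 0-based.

step 1: normalize row 0 (÷4) = (1, 2, 4)
  row 2: subtract 1×row0 = (0, 4, 0)
step 2: normalize row 1 (÷4) = (0, 1, 1)
  row 0: subtract 2×row1 = (1, 0, 2)
  row 2: subtract 4×row1 = (0, 0, 1)
step 3: normalize row 2 (÷1) = (0, 0, 1)
  row 0: subtract 2×row2 = (1, 0, 0)
  row 1: subtract 1×row2 = (0, 1, 0)

rank = 3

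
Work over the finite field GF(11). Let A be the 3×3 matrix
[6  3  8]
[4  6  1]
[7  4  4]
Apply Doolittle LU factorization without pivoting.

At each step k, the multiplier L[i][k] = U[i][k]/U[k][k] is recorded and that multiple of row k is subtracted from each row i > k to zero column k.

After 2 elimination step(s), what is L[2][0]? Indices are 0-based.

k=0: U[0][0]=6
  eliminate (1,0): mult=8, new row 1: (0, 4, 3); set L[1][0]=8
  eliminate (2,0): mult=3, new row 2: (0, 6, 2); set L[2][0]=3
k=1: U[1][1]=4
  eliminate (2,1): mult=7, new row 2: (0, 0, 3); set L[2][1]=7

L[2][0] = 3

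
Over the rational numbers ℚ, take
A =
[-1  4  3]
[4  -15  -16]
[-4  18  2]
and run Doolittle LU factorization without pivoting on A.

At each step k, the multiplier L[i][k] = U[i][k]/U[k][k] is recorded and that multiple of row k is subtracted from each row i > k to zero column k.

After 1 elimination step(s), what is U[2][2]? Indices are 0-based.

U[2][2] = -10

Step 1: pivot at (0,0) is -1.
  row1 ← row1 − (-4)·row0  ⇒  L[1][0]=-4, U row1=(0, 1, -4)
  row2 ← row2 − (4)·row0  ⇒  L[2][0]=4, U row2=(0, 2, -10)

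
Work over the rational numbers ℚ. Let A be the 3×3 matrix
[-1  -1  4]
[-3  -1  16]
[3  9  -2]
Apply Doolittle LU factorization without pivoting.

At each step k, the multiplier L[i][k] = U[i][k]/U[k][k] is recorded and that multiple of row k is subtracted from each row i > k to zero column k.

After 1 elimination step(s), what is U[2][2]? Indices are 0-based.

U[2][2] = 10

Step 1: pivot at (0,0) is -1.
  row1 ← row1 − (3)·row0  ⇒  L[1][0]=3, U row1=(0, 2, 4)
  row2 ← row2 − (-3)·row0  ⇒  L[2][0]=-3, U row2=(0, 6, 10)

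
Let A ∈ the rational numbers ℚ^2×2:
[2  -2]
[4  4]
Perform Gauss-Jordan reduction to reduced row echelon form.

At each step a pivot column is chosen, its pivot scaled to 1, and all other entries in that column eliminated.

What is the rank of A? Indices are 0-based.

rank = 2

[1] R0 /= 2  ⇒  (1, -1)
     R1 -= 4·R0  ⇒  (0, 8)
[2] R1 /= 8  ⇒  (0, 1)
     R0 -= -1·R1  ⇒  (1, 0)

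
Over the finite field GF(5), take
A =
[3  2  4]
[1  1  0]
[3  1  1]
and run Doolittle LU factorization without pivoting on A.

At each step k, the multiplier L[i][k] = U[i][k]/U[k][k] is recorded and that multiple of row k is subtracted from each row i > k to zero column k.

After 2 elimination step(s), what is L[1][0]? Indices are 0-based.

k=0: U[0][0]=3
  eliminate (1,0): mult=2, new row 1: (0, 2, 2); set L[1][0]=2
  eliminate (2,0): mult=1, new row 2: (0, 4, 2); set L[2][0]=1
k=1: U[1][1]=2
  eliminate (2,1): mult=2, new row 2: (0, 0, 3); set L[2][1]=2

L[1][0] = 2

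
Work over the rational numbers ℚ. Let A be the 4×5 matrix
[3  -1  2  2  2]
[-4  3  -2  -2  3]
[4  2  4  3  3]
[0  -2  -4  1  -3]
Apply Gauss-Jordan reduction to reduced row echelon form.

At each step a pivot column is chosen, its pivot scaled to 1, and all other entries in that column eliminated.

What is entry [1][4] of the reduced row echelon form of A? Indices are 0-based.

pivot(0,0)=3: scale R0 → (1, -1/3, 2/3, 2/3, 2/3)
  clear (1,0): R1 −= (-4)R0 → (0, 5/3, 2/3, 2/3, 17/3)
  clear (2,0): R2 −= (4)R0 → (0, 10/3, 4/3, 1/3, 1/3)
pivot(1,1)=5/3: scale R1 → (0, 1, 2/5, 2/5, 17/5)
  clear (0,1): R0 −= (-1/3)R1 → (1, 0, 4/5, 4/5, 9/5)
  clear (2,1): R2 −= (10/3)R1 → (0, 0, 0, -1, -11)
  clear (3,1): R3 −= (-2)R1 → (0, 0, -16/5, 9/5, 19/5)
pivot(2,2): swap R2↔R3
pivot(2,2)=-16/5: scale R2 → (0, 0, 1, -9/16, -19/16)
  clear (0,2): R0 −= (4/5)R2 → (1, 0, 0, 5/4, 11/4)
  clear (1,2): R1 −= (2/5)R2 → (0, 1, 0, 5/8, 31/8)
pivot(3,3)=-1: scale R3 → (0, 0, 0, 1, 11)
  clear (0,3): R0 −= (5/4)R3 → (1, 0, 0, 0, -11)
  clear (1,3): R1 −= (5/8)R3 → (0, 1, 0, 0, -3)
  clear (2,3): R2 −= (-9/16)R3 → (0, 0, 1, 0, 5)

M[1][4] = -3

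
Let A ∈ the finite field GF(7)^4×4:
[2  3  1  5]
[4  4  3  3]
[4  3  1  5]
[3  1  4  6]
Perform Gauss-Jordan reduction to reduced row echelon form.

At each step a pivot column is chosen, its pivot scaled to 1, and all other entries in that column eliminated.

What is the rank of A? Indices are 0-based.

[1] R0 /= 2  ⇒  (1, 5, 4, 6)
     R1 -= 4·R0  ⇒  (0, 5, 1, 0)
     R2 -= 4·R0  ⇒  (0, 4, 6, 2)
     R3 -= 3·R0  ⇒  (0, 0, 6, 2)
[2] R1 /= 5  ⇒  (0, 1, 3, 0)
     R0 -= 5·R1  ⇒  (1, 0, 3, 6)
     R2 -= 4·R1  ⇒  (0, 0, 1, 2)
[3] R2 /= 1  ⇒  (0, 0, 1, 2)
     R0 -= 3·R2  ⇒  (1, 0, 0, 0)
     R1 -= 3·R2  ⇒  (0, 1, 0, 1)
     R3 -= 6·R2  ⇒  (0, 0, 0, 4)
[4] R3 /= 4  ⇒  (0, 0, 0, 1)
     R1 -= 1·R3  ⇒  (0, 1, 0, 0)
     R2 -= 2·R3  ⇒  (0, 0, 1, 0)

rank = 4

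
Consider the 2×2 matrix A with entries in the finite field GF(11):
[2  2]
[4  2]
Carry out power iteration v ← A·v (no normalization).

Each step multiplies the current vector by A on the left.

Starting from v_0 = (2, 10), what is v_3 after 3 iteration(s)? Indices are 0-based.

v_3 = (6, 5)

v_0 = (2, 10).
v_1 = A·v_0 = (2, 6).
v_2 = A·v_1 = (5, 9).
v_3 = A·v_2 = (6, 5).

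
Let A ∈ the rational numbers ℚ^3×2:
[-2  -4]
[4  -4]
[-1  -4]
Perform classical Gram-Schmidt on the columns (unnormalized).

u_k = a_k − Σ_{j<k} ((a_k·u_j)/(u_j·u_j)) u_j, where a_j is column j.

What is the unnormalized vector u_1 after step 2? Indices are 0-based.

u_1 = (-92/21, -68/21, -88/21)

Step 1: u_0 = a_0 = (-2, 4, -1).
Step 2: u_1 = a_1 − (-4/21)·u_0 = (-92/21, -68/21, -88/21).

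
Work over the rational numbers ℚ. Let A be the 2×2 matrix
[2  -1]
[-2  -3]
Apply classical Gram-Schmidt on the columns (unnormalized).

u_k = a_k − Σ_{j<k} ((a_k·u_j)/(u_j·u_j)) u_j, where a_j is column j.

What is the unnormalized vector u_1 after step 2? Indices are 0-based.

Step 1: u_0 = a_0 = (2, -2).
Step 2: u_1 = a_1 − (1/2)·u_0 = (-2, -2).

u_1 = (-2, -2)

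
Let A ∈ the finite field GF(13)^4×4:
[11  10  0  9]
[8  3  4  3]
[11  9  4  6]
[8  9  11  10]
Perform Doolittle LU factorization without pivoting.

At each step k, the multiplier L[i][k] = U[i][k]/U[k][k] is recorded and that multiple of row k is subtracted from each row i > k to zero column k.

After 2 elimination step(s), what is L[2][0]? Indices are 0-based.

[col 0] pivot 11
  R1 -= 9*R0 → (0, 4, 4, 0)  (L[1][0] := 9)
  R2 -= 1*R0 → (0, 12, 4, 10)  (L[2][0] := 1)
  R3 -= 9*R0 → (0, 10, 11, 7)  (L[3][0] := 9)
[col 1] pivot 4
  R2 -= 3*R1 → (0, 0, 5, 10)  (L[2][1] := 3)
  R3 -= 9*R1 → (0, 0, 1, 7)  (L[3][1] := 9)

L[2][0] = 1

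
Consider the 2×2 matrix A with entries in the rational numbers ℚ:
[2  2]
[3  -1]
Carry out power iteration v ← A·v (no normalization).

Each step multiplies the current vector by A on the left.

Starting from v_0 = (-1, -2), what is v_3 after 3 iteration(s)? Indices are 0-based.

v_3 = (-62, -25)

v_0 = (-1, -2).
v_1 = A·v_0 = (-6, -1).
v_2 = A·v_1 = (-14, -17).
v_3 = A·v_2 = (-62, -25).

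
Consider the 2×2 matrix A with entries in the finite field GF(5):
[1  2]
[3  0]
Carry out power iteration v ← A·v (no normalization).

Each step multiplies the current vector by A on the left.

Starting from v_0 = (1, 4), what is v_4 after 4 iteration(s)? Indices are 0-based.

v_4 = (4, 2)

v_0 = (1, 4).
v_1 = A·v_0 = (4, 3).
v_2 = A·v_1 = (0, 2).
v_3 = A·v_2 = (4, 0).
v_4 = A·v_3 = (4, 2).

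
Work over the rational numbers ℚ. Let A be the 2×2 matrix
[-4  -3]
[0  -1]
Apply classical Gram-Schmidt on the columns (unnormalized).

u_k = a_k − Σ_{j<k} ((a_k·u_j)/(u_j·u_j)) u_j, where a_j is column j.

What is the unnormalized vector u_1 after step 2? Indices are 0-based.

u_1 = (0, -1)

Step 1: u_0 = a_0 = (-4, 0).
Step 2: u_1 = a_1 − (3/4)·u_0 = (0, -1).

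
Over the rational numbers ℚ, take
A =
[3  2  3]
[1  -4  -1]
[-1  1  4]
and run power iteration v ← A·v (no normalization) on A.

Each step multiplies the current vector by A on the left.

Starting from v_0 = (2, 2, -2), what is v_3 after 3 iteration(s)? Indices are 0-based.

v_3 = (-124, -92, -112)

v_0 = (2, 2, -2).
v_1 = A·v_0 = (4, -4, -8).
v_2 = A·v_1 = (-20, 28, -40).
v_3 = A·v_2 = (-124, -92, -112).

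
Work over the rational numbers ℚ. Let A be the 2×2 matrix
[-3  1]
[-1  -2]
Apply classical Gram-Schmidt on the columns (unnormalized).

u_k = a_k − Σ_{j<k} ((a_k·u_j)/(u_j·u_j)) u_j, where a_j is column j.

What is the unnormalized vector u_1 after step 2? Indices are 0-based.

u_1 = (7/10, -21/10)

Step 1: u_0 = a_0 = (-3, -1).
Step 2: u_1 = a_1 − (-1/10)·u_0 = (7/10, -21/10).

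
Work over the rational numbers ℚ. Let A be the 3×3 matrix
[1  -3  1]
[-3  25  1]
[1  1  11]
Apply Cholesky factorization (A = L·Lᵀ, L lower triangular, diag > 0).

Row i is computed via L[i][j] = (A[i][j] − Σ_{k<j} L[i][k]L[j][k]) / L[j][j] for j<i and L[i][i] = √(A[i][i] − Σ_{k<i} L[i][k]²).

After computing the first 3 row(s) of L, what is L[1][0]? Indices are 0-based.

L[1][0] = -3

Step 1: L[0][0] = √(1) = 1.
  L[1][0] = (-3) / L[0][0] = -3.
Step 2: L[1][1] = √(16) = 4.
  L[2][0] = (1) / L[0][0] = 1.
  L[2][1] = (4) / L[1][1] = 1.
Step 3: L[2][2] = √(9) = 3.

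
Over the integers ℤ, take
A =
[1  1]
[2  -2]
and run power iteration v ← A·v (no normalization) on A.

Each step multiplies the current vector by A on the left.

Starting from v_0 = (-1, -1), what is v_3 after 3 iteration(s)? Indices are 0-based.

v_0 = (-1, -1).
v_1 = A·v_0 = (-2, 0).
v_2 = A·v_1 = (-2, -4).
v_3 = A·v_2 = (-6, 4).

v_3 = (-6, 4)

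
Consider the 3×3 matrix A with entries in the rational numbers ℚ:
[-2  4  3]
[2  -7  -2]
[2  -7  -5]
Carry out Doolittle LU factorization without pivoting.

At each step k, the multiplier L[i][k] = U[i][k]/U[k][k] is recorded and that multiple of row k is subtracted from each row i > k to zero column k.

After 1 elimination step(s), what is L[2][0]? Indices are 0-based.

Step 1: pivot at (0,0) is -2.
  row1 ← row1 − (-1)·row0  ⇒  L[1][0]=-1, U row1=(0, -3, 1)
  row2 ← row2 − (-1)·row0  ⇒  L[2][0]=-1, U row2=(0, -3, -2)

L[2][0] = -1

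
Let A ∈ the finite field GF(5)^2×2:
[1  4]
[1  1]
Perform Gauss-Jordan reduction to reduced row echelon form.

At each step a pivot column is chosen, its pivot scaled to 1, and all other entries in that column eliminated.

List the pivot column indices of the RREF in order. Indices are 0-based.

pivot columns: 0, 1

[1] R0 /= 1  ⇒  (1, 4)
     R1 -= 1·R0  ⇒  (0, 2)
[2] R1 /= 2  ⇒  (0, 1)
     R0 -= 4·R1  ⇒  (1, 0)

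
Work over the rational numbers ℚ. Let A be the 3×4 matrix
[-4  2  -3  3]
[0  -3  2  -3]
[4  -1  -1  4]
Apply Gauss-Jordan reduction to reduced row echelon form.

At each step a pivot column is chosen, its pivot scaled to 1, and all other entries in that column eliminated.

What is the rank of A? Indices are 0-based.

rank = 3

pivot(0,0)=-4: scale R0 → (1, -1/2, 3/4, -3/4)
  clear (2,0): R2 −= (4)R0 → (0, 1, -4, 7)
pivot(1,1)=-3: scale R1 → (0, 1, -2/3, 1)
  clear (0,1): R0 −= (-1/2)R1 → (1, 0, 5/12, -1/4)
  clear (2,1): R2 −= (1)R1 → (0, 0, -10/3, 6)
pivot(2,2)=-10/3: scale R2 → (0, 0, 1, -9/5)
  clear (0,2): R0 −= (5/12)R2 → (1, 0, 0, 1/2)
  clear (1,2): R1 −= (-2/3)R2 → (0, 1, 0, -1/5)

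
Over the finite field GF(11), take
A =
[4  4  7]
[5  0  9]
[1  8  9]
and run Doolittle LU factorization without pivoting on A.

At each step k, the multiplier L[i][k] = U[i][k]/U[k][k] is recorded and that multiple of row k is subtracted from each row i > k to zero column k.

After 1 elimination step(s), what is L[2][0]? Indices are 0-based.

L[2][0] = 3

k=0: U[0][0]=4
  eliminate (1,0): mult=4, new row 1: (0, 6, 3); set L[1][0]=4
  eliminate (2,0): mult=3, new row 2: (0, 7, 10); set L[2][0]=3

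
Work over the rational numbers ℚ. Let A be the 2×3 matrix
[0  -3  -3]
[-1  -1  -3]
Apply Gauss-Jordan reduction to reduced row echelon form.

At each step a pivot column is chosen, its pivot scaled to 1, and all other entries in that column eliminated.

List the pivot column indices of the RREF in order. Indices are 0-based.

pivot columns: 0, 1

[1] R0 <-> R1
[1] R0 /= -1  ⇒  (1, 1, 3)
[2] R1 /= -3  ⇒  (0, 1, 1)
     R0 -= 1·R1  ⇒  (1, 0, 2)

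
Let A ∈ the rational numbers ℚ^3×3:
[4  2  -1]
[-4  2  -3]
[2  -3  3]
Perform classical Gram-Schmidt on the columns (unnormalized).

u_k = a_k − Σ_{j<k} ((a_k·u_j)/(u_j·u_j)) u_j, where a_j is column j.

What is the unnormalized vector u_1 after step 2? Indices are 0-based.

Step 1: u_0 = a_0 = (4, -4, 2).
Step 2: u_1 = a_1 − (-1/6)·u_0 = (8/3, 4/3, -8/3).

u_1 = (8/3, 4/3, -8/3)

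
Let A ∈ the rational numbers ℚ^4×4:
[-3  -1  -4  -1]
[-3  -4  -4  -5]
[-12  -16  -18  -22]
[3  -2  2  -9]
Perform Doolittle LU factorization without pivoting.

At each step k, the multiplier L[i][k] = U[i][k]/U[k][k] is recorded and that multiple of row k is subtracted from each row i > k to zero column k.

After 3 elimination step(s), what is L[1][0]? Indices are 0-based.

k=0: U[0][0]=-3
  eliminate (1,0): mult=1, new row 1: (0, -3, 0, -4); set L[1][0]=1
  eliminate (2,0): mult=4, new row 2: (0, -12, -2, -18); set L[2][0]=4
  eliminate (3,0): mult=-1, new row 3: (0, -3, -2, -10); set L[3][0]=-1
k=1: U[1][1]=-3
  eliminate (2,1): mult=4, new row 2: (0, 0, -2, -2); set L[2][1]=4
  eliminate (3,1): mult=1, new row 3: (0, 0, -2, -6); set L[3][1]=1
k=2: U[2][2]=-2
  eliminate (3,2): mult=1, new row 3: (0, 0, 0, -4); set L[3][2]=1

L[1][0] = 1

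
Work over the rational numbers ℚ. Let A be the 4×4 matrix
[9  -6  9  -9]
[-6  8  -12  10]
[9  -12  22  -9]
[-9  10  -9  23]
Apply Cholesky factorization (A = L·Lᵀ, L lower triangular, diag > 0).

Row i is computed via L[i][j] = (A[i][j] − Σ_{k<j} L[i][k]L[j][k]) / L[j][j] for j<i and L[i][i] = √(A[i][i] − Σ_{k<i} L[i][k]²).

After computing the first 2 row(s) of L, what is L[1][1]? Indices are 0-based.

L[1][1] = 2

Step 1: L[0][0] = √(9) = 3.
  L[1][0] = (-6) / L[0][0] = -2.
Step 2: L[1][1] = √(4) = 2.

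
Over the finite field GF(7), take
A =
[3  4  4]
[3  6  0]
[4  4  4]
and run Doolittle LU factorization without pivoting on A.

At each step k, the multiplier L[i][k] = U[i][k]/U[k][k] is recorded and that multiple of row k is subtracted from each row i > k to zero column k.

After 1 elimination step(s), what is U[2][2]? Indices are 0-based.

Step 1: pivot at (0,0) is 3.
  row1 ← row1 − (1)·row0  ⇒  L[1][0]=1, U row1=(0, 2, 3)
  row2 ← row2 − (6)·row0  ⇒  L[2][0]=6, U row2=(0, 1, 1)

U[2][2] = 1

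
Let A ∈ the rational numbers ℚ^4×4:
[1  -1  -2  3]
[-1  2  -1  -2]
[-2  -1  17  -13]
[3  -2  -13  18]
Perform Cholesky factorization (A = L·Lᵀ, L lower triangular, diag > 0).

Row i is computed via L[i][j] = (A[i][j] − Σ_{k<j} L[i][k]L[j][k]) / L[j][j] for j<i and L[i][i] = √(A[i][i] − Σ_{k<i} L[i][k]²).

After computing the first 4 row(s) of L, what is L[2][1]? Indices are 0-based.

L[2][1] = -3

Step 1: L[0][0] = √(1) = 1.
  L[1][0] = (-1) / L[0][0] = -1.
Step 2: L[1][1] = √(1) = 1.
  L[2][0] = (-2) / L[0][0] = -2.
  L[2][1] = (-3) / L[1][1] = -3.
Step 3: L[2][2] = √(4) = 2.
  L[3][0] = (3) / L[0][0] = 3.
  L[3][1] = (1) / L[1][1] = 1.
  L[3][2] = (-4) / L[2][2] = -2.
Step 4: L[3][3] = √(4) = 2.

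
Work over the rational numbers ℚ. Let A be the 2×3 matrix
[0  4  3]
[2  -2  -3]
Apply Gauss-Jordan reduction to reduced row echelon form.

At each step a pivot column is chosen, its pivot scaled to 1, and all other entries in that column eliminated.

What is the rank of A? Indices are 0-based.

pivot(0,0): swap R0↔R1
pivot(0,0)=2: scale R0 → (1, -1, -3/2)
pivot(1,1)=4: scale R1 → (0, 1, 3/4)
  clear (0,1): R0 −= (-1)R1 → (1, 0, -3/4)

rank = 2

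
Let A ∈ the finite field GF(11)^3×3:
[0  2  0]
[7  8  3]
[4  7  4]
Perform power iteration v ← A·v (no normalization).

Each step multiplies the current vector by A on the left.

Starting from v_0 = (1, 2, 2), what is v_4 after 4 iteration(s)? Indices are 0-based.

v_0 = (1, 2, 2).
v_1 = A·v_0 = (4, 7, 4).
v_2 = A·v_1 = (3, 8, 4).
v_3 = A·v_2 = (5, 9, 7).
v_4 = A·v_3 = (7, 7, 1).

v_4 = (7, 7, 1)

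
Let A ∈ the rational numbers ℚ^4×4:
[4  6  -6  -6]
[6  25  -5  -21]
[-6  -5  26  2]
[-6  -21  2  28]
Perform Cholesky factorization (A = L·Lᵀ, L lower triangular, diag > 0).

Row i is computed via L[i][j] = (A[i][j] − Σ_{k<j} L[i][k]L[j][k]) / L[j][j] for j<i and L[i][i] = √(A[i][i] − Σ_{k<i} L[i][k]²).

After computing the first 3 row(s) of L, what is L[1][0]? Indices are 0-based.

Step 1: L[0][0] = √(4) = 2.
  L[1][0] = (6) / L[0][0] = 3.
Step 2: L[1][1] = √(16) = 4.
  L[2][0] = (-6) / L[0][0] = -3.
  L[2][1] = (4) / L[1][1] = 1.
Step 3: L[2][2] = √(16) = 4.

L[1][0] = 3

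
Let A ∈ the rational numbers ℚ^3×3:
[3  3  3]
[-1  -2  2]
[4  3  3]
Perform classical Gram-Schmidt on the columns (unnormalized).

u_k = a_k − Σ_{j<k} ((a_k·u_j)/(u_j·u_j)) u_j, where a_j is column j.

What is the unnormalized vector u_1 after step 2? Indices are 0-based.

Step 1: u_0 = a_0 = (3, -1, 4).
Step 2: u_1 = a_1 − (23/26)·u_0 = (9/26, -29/26, -7/13).

u_1 = (9/26, -29/26, -7/13)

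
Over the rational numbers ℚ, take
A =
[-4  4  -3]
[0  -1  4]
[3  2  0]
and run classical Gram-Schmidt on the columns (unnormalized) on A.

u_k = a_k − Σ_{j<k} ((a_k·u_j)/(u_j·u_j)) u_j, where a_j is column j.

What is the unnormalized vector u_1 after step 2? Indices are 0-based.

u_1 = (12/5, -1, 16/5)

Step 1: u_0 = a_0 = (-4, 0, 3).
Step 2: u_1 = a_1 − (-2/5)·u_0 = (12/5, -1, 16/5).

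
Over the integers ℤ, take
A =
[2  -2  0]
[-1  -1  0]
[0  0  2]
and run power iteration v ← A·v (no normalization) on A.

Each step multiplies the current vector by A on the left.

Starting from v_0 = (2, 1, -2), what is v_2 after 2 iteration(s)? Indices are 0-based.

v_0 = (2, 1, -2).
v_1 = A·v_0 = (2, -3, -4).
v_2 = A·v_1 = (10, 1, -8).

v_2 = (10, 1, -8)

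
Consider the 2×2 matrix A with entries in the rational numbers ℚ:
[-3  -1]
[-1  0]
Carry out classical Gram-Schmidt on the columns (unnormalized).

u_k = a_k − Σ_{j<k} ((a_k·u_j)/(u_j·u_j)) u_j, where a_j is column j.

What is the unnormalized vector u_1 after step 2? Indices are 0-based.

u_1 = (-1/10, 3/10)

Step 1: u_0 = a_0 = (-3, -1).
Step 2: u_1 = a_1 − (3/10)·u_0 = (-1/10, 3/10).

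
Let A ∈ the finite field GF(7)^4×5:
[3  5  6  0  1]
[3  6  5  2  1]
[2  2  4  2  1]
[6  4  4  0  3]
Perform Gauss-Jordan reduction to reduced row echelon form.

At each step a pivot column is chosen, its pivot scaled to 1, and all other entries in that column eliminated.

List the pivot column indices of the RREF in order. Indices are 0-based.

step 1: normalize row 0 (÷3) = (1, 4, 2, 0, 5)
  row 1: subtract 3×row0 = (0, 1, 6, 2, 0)
  row 2: subtract 2×row0 = (0, 1, 0, 2, 5)
  row 3: subtract 6×row0 = (0, 1, 6, 0, 1)
step 2: normalize row 1 (÷1) = (0, 1, 6, 2, 0)
  row 0: subtract 4×row1 = (1, 0, 6, 6, 5)
  row 2: subtract 1×row1 = (0, 0, 1, 0, 5)
  row 3: subtract 1×row1 = (0, 0, 0, 5, 1)
step 3: normalize row 2 (÷1) = (0, 0, 1, 0, 5)
  row 0: subtract 6×row2 = (1, 0, 0, 6, 3)
  row 1: subtract 6×row2 = (0, 1, 0, 2, 5)
step 4: normalize row 3 (÷5) = (0, 0, 0, 1, 3)
  row 0: subtract 6×row3 = (1, 0, 0, 0, 6)
  row 1: subtract 2×row3 = (0, 1, 0, 0, 6)

pivot columns: 0, 1, 2, 3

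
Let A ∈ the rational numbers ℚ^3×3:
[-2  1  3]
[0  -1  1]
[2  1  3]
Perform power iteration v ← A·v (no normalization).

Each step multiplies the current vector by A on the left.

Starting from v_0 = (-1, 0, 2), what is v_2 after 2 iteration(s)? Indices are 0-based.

v_0 = (-1, 0, 2).
v_1 = A·v_0 = (8, 2, 4).
v_2 = A·v_1 = (-2, 2, 30).

v_2 = (-2, 2, 30)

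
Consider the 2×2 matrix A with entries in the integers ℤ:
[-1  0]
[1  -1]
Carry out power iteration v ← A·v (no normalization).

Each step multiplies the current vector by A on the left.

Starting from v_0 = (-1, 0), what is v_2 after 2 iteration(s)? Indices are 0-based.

v_2 = (-1, 2)

v_0 = (-1, 0).
v_1 = A·v_0 = (1, -1).
v_2 = A·v_1 = (-1, 2).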